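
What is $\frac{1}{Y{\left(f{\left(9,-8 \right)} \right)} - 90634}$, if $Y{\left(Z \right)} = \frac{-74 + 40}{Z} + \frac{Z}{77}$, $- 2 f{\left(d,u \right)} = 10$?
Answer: $- \frac{385}{34891497} \approx -1.1034 \cdot 10^{-5}$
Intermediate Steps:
$f{\left(d,u \right)} = -5$ ($f{\left(d,u \right)} = \left(- \frac{1}{2}\right) 10 = -5$)
$Y{\left(Z \right)} = - \frac{34}{Z} + \frac{Z}{77}$ ($Y{\left(Z \right)} = - \frac{34}{Z} + Z \frac{1}{77} = - \frac{34}{Z} + \frac{Z}{77}$)
$\frac{1}{Y{\left(f{\left(9,-8 \right)} \right)} - 90634} = \frac{1}{\left(- \frac{34}{-5} + \frac{1}{77} \left(-5\right)\right) - 90634} = \frac{1}{\left(\left(-34\right) \left(- \frac{1}{5}\right) - \frac{5}{77}\right) - 90634} = \frac{1}{\left(\frac{34}{5} - \frac{5}{77}\right) - 90634} = \frac{1}{\frac{2593}{385} - 90634} = \frac{1}{- \frac{34891497}{385}} = - \frac{385}{34891497}$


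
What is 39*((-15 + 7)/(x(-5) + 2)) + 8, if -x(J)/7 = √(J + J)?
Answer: 8*(-37*I + 7*√10)/(2*I + 7*√10) ≈ 6.7368 - 13.981*I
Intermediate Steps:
x(J) = -7*√2*√J (x(J) = -7*√(J + J) = -7*√2*√J)
39*((-15 + 7)/(x(-5) + 2)) + 8 = 39*((-15 + 7)/(-7*√2*√(-5) + 2)) + 8 = 39*(-8/(-7*√2*I*√5 + 2)) + 8 = 39*(-8/(-7*I*√10 + 2)) + 8 = 39*(-8/(2 - 7*I*√10)) + 8 = -312/(2 - 7*I*√10) + 8 = 8 - 312/(2 - 7*I*√10)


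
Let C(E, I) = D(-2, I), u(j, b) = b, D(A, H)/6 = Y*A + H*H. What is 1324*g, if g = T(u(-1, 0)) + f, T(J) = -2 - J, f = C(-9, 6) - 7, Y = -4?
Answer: 337620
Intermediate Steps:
D(A, H) = -24*A + 6*H**2 (D(A, H) = 6*(-4*A + H*H) = 6*(-4*A + H**2) = 6*(H**2 - 4*A) = -24*A + 6*H**2)
C(E, I) = 48 + 6*I**2 (C(E, I) = -24*(-2) + 6*I**2 = 48 + 6*I**2)
f = 257 (f = (48 + 6*6**2) - 7 = (48 + 6*36) - 7 = (48 + 216) - 7 = 264 - 7 = 257)
g = 255 (g = (-2 - 1*0) + 257 = (-2 + 0) + 257 = -2 + 257 = 255)
1324*g = 1324*255 = 337620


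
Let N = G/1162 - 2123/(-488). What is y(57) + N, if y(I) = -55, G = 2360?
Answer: -13784737/283528 ≈ -48.619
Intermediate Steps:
N = 1809303/283528 (N = 2360/1162 - 2123/(-488) = 2360*(1/1162) - 2123*(-1/488) = 1180/581 + 2123/488 = 1809303/283528 ≈ 6.3814)
y(57) + N = -55 + 1809303/283528 = -13784737/283528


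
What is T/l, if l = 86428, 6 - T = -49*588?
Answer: 14409/43214 ≈ 0.33343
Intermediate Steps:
T = 28818 (T = 6 - (-49)*588 = 6 - 1*(-28812) = 6 + 28812 = 28818)
T/l = 28818/86428 = 28818*(1/86428) = 14409/43214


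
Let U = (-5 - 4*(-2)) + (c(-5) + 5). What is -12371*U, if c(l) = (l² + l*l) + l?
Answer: -655663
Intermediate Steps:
c(l) = l + 2*l² (c(l) = (l² + l²) + l = 2*l² + l = l + 2*l²)
U = 53 (U = (-5 - 4*(-2)) + (-5*(1 + 2*(-5)) + 5) = (-5 + 8) + (-5*(1 - 10) + 5) = 3 + (-5*(-9) + 5) = 3 + (45 + 5) = 3 + 50 = 53)
-12371*U = -12371*53 = -655663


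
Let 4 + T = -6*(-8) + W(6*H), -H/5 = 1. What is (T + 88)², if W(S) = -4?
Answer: 16384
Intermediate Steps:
H = -5 (H = -5*1 = -5)
T = 40 (T = -4 + (-6*(-8) - 4) = -4 + (48 - 4) = -4 + 44 = 40)
(T + 88)² = (40 + 88)² = 128² = 16384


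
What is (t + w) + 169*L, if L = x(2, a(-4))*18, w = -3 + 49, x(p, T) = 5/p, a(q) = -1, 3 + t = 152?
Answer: 7800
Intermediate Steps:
t = 149 (t = -3 + 152 = 149)
w = 46
L = 45 (L = (5/2)*18 = 45)
(t + w) + 169*L = (149 + 46) + 169*45 = 195 + 7605 = 7800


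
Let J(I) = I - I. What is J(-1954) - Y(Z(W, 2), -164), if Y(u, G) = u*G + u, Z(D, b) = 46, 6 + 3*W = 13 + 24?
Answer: 7498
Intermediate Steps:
W = 31/3 (W = -2 + (13 + 24)/3 = -2 + (⅓)*37 = -2 + 37/3 = 31/3 ≈ 10.333)
Y(u, G) = u + G*u (Y(u, G) = G*u + u = u + G*u)
J(I) = 0
J(-1954) - Y(Z(W, 2), -164) = 0 - 46*(1 - 164) = 0 - 46*(-163) = 0 - 1*(-7498) = 0 + 7498 = 7498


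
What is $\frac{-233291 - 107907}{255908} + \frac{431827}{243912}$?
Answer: $\frac{6821424335}{15604758024} \approx 0.43714$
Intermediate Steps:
$\frac{-233291 - 107907}{255908} + \frac{431827}{243912} = \left(-341198\right) \frac{1}{255908} + 431827 \cdot \frac{1}{243912} = - \frac{170599}{127954} + \frac{431827}{243912} = \frac{6821424335}{15604758024}$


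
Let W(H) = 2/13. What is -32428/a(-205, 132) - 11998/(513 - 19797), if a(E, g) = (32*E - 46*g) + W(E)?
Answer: 841639979/263891898 ≈ 3.1893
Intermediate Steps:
W(H) = 2/13 (W(H) = 2*(1/13) = 2/13)
a(E, g) = 2/13 - 46*g + 32*E (a(E, g) = (32*E - 46*g) + 2/13 = (-46*g + 32*E) + 2/13 = 2/13 - 46*g + 32*E)
-32428/a(-205, 132) - 11998/(513 - 19797) = -32428/(2/13 - 46*132 + 32*(-205)) - 11998/(513 - 19797) = -32428/(2/13 - 6072 - 6560) - 11998/(-19284) = -32428/(-164214/13) - 11998*(-1/19284) = -32428*(-13/164214) + 5999/9642 = 210782/82107 + 5999/9642 = 841639979/263891898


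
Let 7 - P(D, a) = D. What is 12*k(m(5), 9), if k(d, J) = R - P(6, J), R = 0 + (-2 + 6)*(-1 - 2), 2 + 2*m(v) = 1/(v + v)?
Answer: -156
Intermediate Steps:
m(v) = -1 + 1/(4*v) (m(v) = -1 + 1/(2*(v + v)) = -1 + 1/(2*((2*v))) = -1 + (1/(2*v))/2 = -1 + 1/(4*v))
P(D, a) = 7 - D
R = -12 (R = 0 + 4*(-3) = 0 - 12 = -12)
k(d, J) = -13 (k(d, J) = -12 - (7 - 1*6) = -12 - (7 - 6) = -12 - 1*1 = -12 - 1 = -13)
12*k(m(5), 9) = 12*(-13) = -156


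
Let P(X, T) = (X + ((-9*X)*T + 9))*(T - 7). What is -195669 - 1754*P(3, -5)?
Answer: 2898387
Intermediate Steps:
P(X, T) = (-7 + T)*(9 + X - 9*T*X) (P(X, T) = (X + (-9*T*X + 9))*(-7 + T) = (X + (9 - 9*T*X))*(-7 + T) = (9 + X - 9*T*X)*(-7 + T) = (-7 + T)*(9 + X - 9*T*X))
-195669 - 1754*P(3, -5) = -195669 - 1754*(-63 - 7*3 + 9*(-5) - 9*3*(-5)² + 64*(-5)*3) = -195669 - 1754*(-63 - 21 - 45 - 9*3*25 - 960) = -195669 - 1754*(-63 - 21 - 45 - 675 - 960) = -195669 - 1754*(-1764) = -195669 + 3094056 = 2898387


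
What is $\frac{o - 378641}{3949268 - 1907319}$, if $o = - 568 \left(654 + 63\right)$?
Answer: $- \frac{5909}{15353} \approx -0.38488$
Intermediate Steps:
$o = -407256$ ($o = \left(-568\right) 717 = -407256$)
$\frac{o - 378641}{3949268 - 1907319} = \frac{-407256 - 378641}{3949268 - 1907319} = \frac{-407256 - 378641}{2041949} = \left(-785897\right) \frac{1}{2041949} = - \frac{5909}{15353}$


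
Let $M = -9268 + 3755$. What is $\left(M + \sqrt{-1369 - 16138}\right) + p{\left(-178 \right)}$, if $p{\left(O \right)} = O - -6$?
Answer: $-5685 + i \sqrt{17507} \approx -5685.0 + 132.31 i$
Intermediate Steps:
$M = -5513$
$p{\left(O \right)} = 6 + O$ ($p{\left(O \right)} = O + 6 = 6 + O$)
$\left(M + \sqrt{-1369 - 16138}\right) + p{\left(-178 \right)} = \left(-5513 + \sqrt{-1369 - 16138}\right) + \left(6 - 178\right) = \left(-5513 + \sqrt{-17507}\right) - 172 = \left(-5513 + i \sqrt{17507}\right) - 172 = -5685 + i \sqrt{17507}$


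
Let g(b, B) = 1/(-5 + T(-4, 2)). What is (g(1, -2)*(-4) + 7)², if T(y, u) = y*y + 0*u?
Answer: 5329/121 ≈ 44.041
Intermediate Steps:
T(y, u) = y² (T(y, u) = y² + 0 = y²)
g(b, B) = 1/11 (g(b, B) = 1/(-5 + (-4)²) = 1/(-5 + 16) = 1/11)
(g(1, -2)*(-4) + 7)² = ((1/11)*(-4) + 7)² = (-4/11 + 7)² = (73/11)² = 5329/121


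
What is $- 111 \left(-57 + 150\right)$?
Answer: $-10323$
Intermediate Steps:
$- 111 \left(-57 + 150\right) = \left(-111\right) 93 = -10323$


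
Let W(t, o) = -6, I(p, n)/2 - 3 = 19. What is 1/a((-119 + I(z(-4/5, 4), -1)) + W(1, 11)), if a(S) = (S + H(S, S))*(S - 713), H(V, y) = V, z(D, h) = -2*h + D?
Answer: 1/128628 ≈ 7.7744e-6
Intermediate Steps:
z(D, h) = D - 2*h
I(p, n) = 44 (I(p, n) = 6 + 2*19 = 6 + 38 = 44)
a(S) = 2*S*(-713 + S) (a(S) = (S + S)*(S - 713) = (2*S)*(-713 + S) = 2*S*(-713 + S))
1/a((-119 + I(z(-4/5, 4), -1)) + W(1, 11)) = 1/(2*((-119 + 44) - 6)*(-713 + ((-119 + 44) - 6))) = 1/(2*(-75 - 6)*(-713 + (-75 - 6))) = 1/(2*(-81)*(-713 - 81)) = 1/(2*(-81)*(-794)) = 1/128628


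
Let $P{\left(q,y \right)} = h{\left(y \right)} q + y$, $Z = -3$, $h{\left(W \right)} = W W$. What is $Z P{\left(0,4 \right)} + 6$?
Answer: $-6$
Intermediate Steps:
$h{\left(W \right)} = W^{2}$
$P{\left(q,y \right)} = y + q y^{2}$ ($P{\left(q,y \right)} = y^{2} q + y = q y^{2} + y = y + q y^{2}$)
$Z P{\left(0,4 \right)} + 6 = - 3 \cdot 4 \left(1 + 0 \cdot 4\right) + 6 = - 3 \cdot 4 \left(1 + 0\right) + 6 = - 3 \cdot 4 \cdot 1 + 6 = \left(-3\right) 4 + 6 = -12 + 6 = -6$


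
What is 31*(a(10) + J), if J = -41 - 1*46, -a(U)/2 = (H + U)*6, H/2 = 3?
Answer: -8649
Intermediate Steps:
H = 6 (H = 2*3 = 6)
a(U) = -72 - 12*U (a(U) = -2*(6 + U)*6 = -2*(36 + 6*U) = -72 - 12*U)
J = -87 (J = -41 - 46 = -87)
31*(a(10) + J) = 31*((-72 - 12*10) - 87) = 31*((-72 - 120) - 87) = 31*(-192 - 87) = 31*(-279) = -8649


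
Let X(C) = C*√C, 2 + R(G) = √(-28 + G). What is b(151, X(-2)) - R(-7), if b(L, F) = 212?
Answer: 214 - I*√35 ≈ 214.0 - 5.9161*I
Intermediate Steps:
R(G) = -2 + √(-28 + G)
X(C) = C^(3/2)
b(151, X(-2)) - R(-7) = 212 - (-2 + √(-28 - 7)) = 212 - (-2 + √(-35)) = 212 - (-2 + I*√35) = 212 + (2 - I*√35) = 214 - I*√35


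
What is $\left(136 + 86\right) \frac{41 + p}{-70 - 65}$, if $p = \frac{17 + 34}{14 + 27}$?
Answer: $- \frac{128168}{1845} \approx -69.468$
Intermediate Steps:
$p = \frac{51}{41} \approx 1.2439$
$\left(136 + 86\right) \frac{41 + p}{-70 - 65} = \left(136 + 86\right) \frac{41 + \frac{51}{41}}{-70 - 65} = 222 \frac{1732}{41 \left(-135\right)} = 222 \cdot \frac{1732}{41} \left(- \frac{1}{135}\right) = 222 \left(- \frac{1732}{5535}\right) = - \frac{128168}{1845}$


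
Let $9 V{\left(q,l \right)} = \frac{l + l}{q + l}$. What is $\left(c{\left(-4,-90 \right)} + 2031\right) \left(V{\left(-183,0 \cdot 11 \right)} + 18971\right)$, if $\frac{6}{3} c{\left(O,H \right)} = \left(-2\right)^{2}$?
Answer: $38568043$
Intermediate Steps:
$c{\left(O,H \right)} = 2$ ($c{\left(O,H \right)} = \frac{\left(-2\right)^{2}}{2} = \frac{1}{2} \cdot 4 = 2$)
$V{\left(q,l \right)} = \frac{2 l}{9 \left(l + q\right)}$ ($V{\left(q,l \right)} = \frac{\left(l + l\right) \frac{1}{q + l}}{9} = \frac{2 l \frac{1}{l + q}}{9} = \frac{2 l}{9 \left(l + q\right)}$)
$\left(c{\left(-4,-90 \right)} + 2031\right) \left(V{\left(-183,0 \cdot 11 \right)} + 18971\right) = \left(2 + 2031\right) \left(\frac{2 \cdot 0 \cdot 11}{9 \left(0 \cdot 11 - 183\right)} + 18971\right) = 2033 \left(\frac{2}{9} \cdot 0 \frac{1}{0 - 183} + 18971\right) = 2033 \left(\frac{2}{9} \cdot 0 \frac{1}{-183} + 18971\right) = 2033 \left(\frac{2}{9} \cdot 0 \left(- \frac{1}{183}\right) + 18971\right) = 2033 \left(0 + 18971\right) = 2033 \cdot 18971 = 38568043$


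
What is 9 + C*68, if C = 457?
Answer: 31085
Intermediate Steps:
9 + C*68 = 9 + 457*68 = 9 + 31076 = 31085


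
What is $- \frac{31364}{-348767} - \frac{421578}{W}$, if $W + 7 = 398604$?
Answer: $- \frac{134530898018}{139017479899} \approx -0.96773$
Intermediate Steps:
$W = 398597$ ($W = -7 + 398604 = 398597$)
$- \frac{31364}{-348767} - \frac{421578}{W} = - \frac{31364}{-348767} - \frac{421578}{398597} = \left(-31364\right) \left(- \frac{1}{348767}\right) - \frac{421578}{398597} = \frac{31364}{348767} - \frac{421578}{398597} = - \frac{134530898018}{139017479899}$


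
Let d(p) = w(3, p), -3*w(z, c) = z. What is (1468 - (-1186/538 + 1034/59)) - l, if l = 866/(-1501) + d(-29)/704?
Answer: 24372506113891/16770949184 ≈ 1453.3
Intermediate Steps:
w(z, c) = -z/3
d(p) = -1 (d(p) = -⅓*3 = -1)
l = -611165/1056704 (l = 866/(-1501) - 1/704 = 866*(-1/1501) - 1*1/704 = -866/1501 - 1/704 = -611165/1056704 ≈ -0.57837)
(1468 - (-1186/538 + 1034/59)) - l = (1468 - (-1186/538 + 1034/59)) - 1*(-611165/1056704) = (1468 - (-1186*1/538 + 1034*(1/59))) + 611165/1056704 = (1468 - (-593/269 + 1034/59)) + 611165/1056704 = (1468 - 1*243159/15871) + 611165/1056704 = (1468 - 243159/15871) + 611165/1056704 = 23055469/15871 + 611165/1056704 = 24372506113891/16770949184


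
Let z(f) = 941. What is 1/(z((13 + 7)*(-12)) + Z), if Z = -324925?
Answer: -1/323984 ≈ -3.0866e-6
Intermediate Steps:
1/(z((13 + 7)*(-12)) + Z) = 1/(941 - 324925) = 1/(-323984) = -1/323984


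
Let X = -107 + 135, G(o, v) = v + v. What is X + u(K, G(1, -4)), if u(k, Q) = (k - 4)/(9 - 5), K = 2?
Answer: 55/2 ≈ 27.500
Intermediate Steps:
G(o, v) = 2*v
X = 28
u(k, Q) = -1 + k/4 (u(k, Q) = (-4 + k)/4 = (-4 + k)*(1/4) = -1 + k/4)
X + u(K, G(1, -4)) = 28 + (-1 + (1/4)*2) = 28 + (-1 + 1/2) = 28 - 1/2 = 55/2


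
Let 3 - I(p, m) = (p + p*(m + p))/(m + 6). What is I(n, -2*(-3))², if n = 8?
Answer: 49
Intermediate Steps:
I(p, m) = 3 - (p + p*(m + p))/(6 + m) (I(p, m) = 3 - (p + p*(m + p))/(m + 6) = 3 - (p + p*(m + p))/(6 + m))
I(n, -2*(-3))² = ((18 - 1*8 - 1*8² + 3*(-2*(-3)) - 1*(-2*(-3))*8)/(6 - 2*(-3)))² = ((18 - 8 - 1*64 + 3*6 - 1*6*8)/(6 + 6))² = ((18 - 8 - 64 + 18 - 48)/12)² = ((1/12)*(-84))² = (-7)² = 49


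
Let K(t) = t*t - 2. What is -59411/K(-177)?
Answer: -59411/31327 ≈ -1.8965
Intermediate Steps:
K(t) = -2 + t² (K(t) = t² - 2 = -2 + t²)
-59411/K(-177) = -59411/(-2 + (-177)²) = -59411/(-2 + 31329) = -59411/31327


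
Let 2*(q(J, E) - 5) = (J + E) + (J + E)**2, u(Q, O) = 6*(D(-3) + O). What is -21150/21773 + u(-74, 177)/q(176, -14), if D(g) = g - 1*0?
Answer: -64154547/71894446 ≈ -0.89234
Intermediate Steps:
D(g) = g (D(g) = g + 0 = g)
u(Q, O) = -18 + 6*O (u(Q, O) = 6*(-3 + O) = -18 + 6*O)
q(J, E) = 5 + E/2 + J/2 + (E + J)**2/2 (q(J, E) = 5 + ((J + E) + (J + E)**2)/2 = 5 + ((E + J) + (E + J)**2)/2 = 5 + (E + J + (E + J)**2)/2 = 5 + (E/2 + J/2 + (E + J)**2/2) = 5 + E/2 + J/2 + (E + J)**2/2)
-21150/21773 + u(-74, 177)/q(176, -14) = -21150/21773 + (-18 + 6*177)/(5 + (1/2)*(-14) + (1/2)*176 + (-14 + 176)**2/2) = -21150*1/21773 + (-18 + 1062)/(5 - 7 + 88 + (1/2)*162**2) = -21150/21773 + 1044/(5 - 7 + 88 + (1/2)*26244) = -21150/21773 + 1044/(5 - 7 + 88 + 13122) = -21150/21773 + 1044/13208 = -21150/21773 + 1044*(1/13208) = -21150/21773 + 261/3302 = -64154547/71894446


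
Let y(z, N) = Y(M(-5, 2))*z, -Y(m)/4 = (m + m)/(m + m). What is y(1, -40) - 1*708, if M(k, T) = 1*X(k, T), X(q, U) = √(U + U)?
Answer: -712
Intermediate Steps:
X(q, U) = √2*√U (X(q, U) = √(2*U) = √2*√U)
M(k, T) = √2*√T (M(k, T) = 1*(√2*√T) = √2*√T)
Y(m) = -4 (Y(m) = -4*(m + m)/(m + m) = -4*2*m/(2*m) = -4*2*m*1/(2*m) = -4*1 = -4)
y(z, N) = -4*z
y(1, -40) - 1*708 = -4*1 - 1*708 = -4 - 708 = -712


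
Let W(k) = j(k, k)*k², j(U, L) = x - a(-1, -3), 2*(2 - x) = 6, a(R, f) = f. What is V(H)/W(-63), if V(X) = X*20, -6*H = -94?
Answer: 470/11907 ≈ 0.039473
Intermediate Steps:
H = 47/3 (H = -⅙*(-94) = 47/3 ≈ 15.667)
x = -1 (x = 2 - ½*6 = 2 - 3 = -1)
V(X) = 20*X
j(U, L) = 2 (j(U, L) = -1 - 1*(-3) = -1 + 3 = 2)
W(k) = 2*k²
V(H)/W(-63) = (20*(47/3))/((2*(-63)²)) = 940/(3*((2*3969))) = (940/3)/7938 = (940/3)*(1/7938) = 470/11907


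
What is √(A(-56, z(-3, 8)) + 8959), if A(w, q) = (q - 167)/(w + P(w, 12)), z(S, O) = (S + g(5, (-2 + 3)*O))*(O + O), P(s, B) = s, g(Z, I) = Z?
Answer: √7024801/28 ≈ 94.658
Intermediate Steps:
z(S, O) = 2*O*(5 + S) (z(S, O) = (S + 5)*(O + O) = (5 + S)*(2*O) = 2*O*(5 + S))
A(w, q) = (-167 + q)/(2*w) (A(w, q) = (q - 167)/(w + w) = (-167 + q)/((2*w)) = (-167 + q)*(1/(2*w)) = (-167 + q)/(2*w))
√(A(-56, z(-3, 8)) + 8959) = √((½)*(-167 + 2*8*(5 - 3))/(-56) + 8959) = √((½)*(-1/56)*(-167 + 2*8*2) + 8959) = √((½)*(-1/56)*(-167 + 32) + 8959) = √((½)*(-1/56)*(-135) + 8959) = √(135/112 + 8959) = √(1003543/112) = √7024801/28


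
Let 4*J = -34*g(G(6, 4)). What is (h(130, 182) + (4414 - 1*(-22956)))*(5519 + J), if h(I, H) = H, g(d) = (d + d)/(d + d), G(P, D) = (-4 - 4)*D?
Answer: 151825296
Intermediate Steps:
G(P, D) = -8*D
g(d) = 1 (g(d) = (2*d)/((2*d)) = (2*d)*(1/(2*d)) = 1)
J = -17/2 (J = (-34*1)/4 = (¼)*(-34) = -17/2 ≈ -8.5000)
(h(130, 182) + (4414 - 1*(-22956)))*(5519 + J) = (182 + (4414 - 1*(-22956)))*(5519 - 17/2) = (182 + (4414 + 22956))*(11021/2) = (182 + 27370)*(11021/2) = 27552*(11021/2) = 151825296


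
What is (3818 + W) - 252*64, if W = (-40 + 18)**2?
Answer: -11826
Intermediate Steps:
W = 484 (W = (-22)**2 = 484)
(3818 + W) - 252*64 = (3818 + 484) - 252*64 = 4302 - 16128 = -11826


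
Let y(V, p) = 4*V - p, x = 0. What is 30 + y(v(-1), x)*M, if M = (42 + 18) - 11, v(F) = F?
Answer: -166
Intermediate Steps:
y(V, p) = -p + 4*V
M = 49 (M = 60 - 11 = 49)
30 + y(v(-1), x)*M = 30 + (-1*0 + 4*(-1))*49 = 30 + (0 - 4)*49 = 30 - 4*49 = 30 - 196 = -166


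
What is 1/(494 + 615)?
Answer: 1/1109 ≈ 0.00090171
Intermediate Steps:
1/(494 + 615) = 1/1109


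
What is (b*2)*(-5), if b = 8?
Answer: -80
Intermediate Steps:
(b*2)*(-5) = (8*2)*(-5) = 16*(-5) = -80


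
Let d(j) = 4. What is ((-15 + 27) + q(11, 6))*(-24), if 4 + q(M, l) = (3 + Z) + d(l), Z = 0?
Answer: -360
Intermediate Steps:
q(M, l) = 3 (q(M, l) = -4 + ((3 + 0) + 4) = -4 + (3 + 4) = -4 + 7 = 3)
((-15 + 27) + q(11, 6))*(-24) = ((-15 + 27) + 3)*(-24) = (12 + 3)*(-24) = 15*(-24) = -360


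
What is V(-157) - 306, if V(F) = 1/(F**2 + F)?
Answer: -7494551/24492 ≈ -306.00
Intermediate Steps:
V(F) = 1/(F + F**2)
V(-157) - 306 = 1/((-157)*(1 - 157)) - 306 = -1/157/(-156) - 1*306 = -1/157*(-1/156) - 306 = 1/24492 - 306 = -7494551/24492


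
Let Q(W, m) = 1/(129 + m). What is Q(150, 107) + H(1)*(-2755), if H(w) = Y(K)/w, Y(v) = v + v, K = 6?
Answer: -7802159/236 ≈ -33060.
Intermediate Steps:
Y(v) = 2*v
H(w) = 12/w (H(w) = (2*6)/w = 12/w)
Q(150, 107) + H(1)*(-2755) = 1/(129 + 107) + (12/1)*(-2755) = 1/236 + (12*1)*(-2755) = 1/236 + 12*(-2755) = 1/236 - 33060 = -7802159/236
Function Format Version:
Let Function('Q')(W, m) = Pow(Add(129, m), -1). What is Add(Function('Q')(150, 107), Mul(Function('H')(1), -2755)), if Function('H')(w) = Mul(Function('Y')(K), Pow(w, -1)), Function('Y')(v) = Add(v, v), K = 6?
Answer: Rational(-7802159, 236) ≈ -33060.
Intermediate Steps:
Function('Y')(v) = Mul(2, v)
Function('H')(w) = Mul(12, Pow(w, -1)) (Function('H')(w) = Mul(Mul(2, 6), Pow(w, -1)) = Mul(12, Pow(w, -1)))
Add(Function('Q')(150, 107), Mul(Function('H')(1), -2755)) = Add(Pow(Add(129, 107), -1), Mul(Mul(12, Pow(1, -1)), -2755)) = Add(Pow(236, -1), Mul(Mul(12, 1), -2755)) = Add(Rational(1, 236), Mul(12, -2755)) = Add(Rational(1, 236), -33060) = Rational(-7802159, 236)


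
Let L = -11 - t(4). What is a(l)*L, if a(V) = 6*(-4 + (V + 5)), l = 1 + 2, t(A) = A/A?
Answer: -288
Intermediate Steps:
t(A) = 1
l = 3
a(V) = 6 + 6*V (a(V) = 6*(-4 + (5 + V)) = 6*(1 + V) = 6 + 6*V)
L = -12 (L = -11 - 1*1 = -11 - 1 = -12)
a(l)*L = (6 + 6*3)*(-12) = (6 + 18)*(-12) = 24*(-12) = -288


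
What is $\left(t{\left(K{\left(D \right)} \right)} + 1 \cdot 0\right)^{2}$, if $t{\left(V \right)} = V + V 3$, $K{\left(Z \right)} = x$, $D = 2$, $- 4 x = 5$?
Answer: $25$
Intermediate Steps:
$x = - \frac{5}{4}$ ($x = \left(- \frac{1}{4}\right) 5 = - \frac{5}{4} \approx -1.25$)
$K{\left(Z \right)} = - \frac{5}{4}$
$t{\left(V \right)} = 4 V$ ($t{\left(V \right)} = V + 3 V = 4 V$)
$\left(t{\left(K{\left(D \right)} \right)} + 1 \cdot 0\right)^{2} = \left(4 \left(- \frac{5}{4}\right) + 1 \cdot 0\right)^{2} = \left(-5 + 0\right)^{2} = \left(-5\right)^{2} = 25$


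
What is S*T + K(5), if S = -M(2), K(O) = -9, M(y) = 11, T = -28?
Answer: 299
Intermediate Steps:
S = -11 (S = -1*11 = -11)
S*T + K(5) = -11*(-28) - 9 = 308 - 9 = 299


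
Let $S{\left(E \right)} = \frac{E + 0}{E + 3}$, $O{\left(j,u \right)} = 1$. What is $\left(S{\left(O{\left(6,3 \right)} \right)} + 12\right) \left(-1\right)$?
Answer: $- \frac{49}{4} \approx -12.25$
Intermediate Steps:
$S{\left(E \right)} = \frac{E}{3 + E}$
$\left(S{\left(O{\left(6,3 \right)} \right)} + 12\right) \left(-1\right) = \left(1 \frac{1}{3 + 1} + 12\right) \left(-1\right) = \left(1 \cdot \frac{1}{4} + 12\right) \left(-1\right) = \left(\frac{1}{4} + 12\right) \left(-1\right) = \frac{49}{4} \left(-1\right) = - \frac{49}{4}$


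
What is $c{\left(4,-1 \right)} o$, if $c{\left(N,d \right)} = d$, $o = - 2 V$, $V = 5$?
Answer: $10$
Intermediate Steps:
$o = -10$ ($o = \left(-2\right) 5 = -10$)
$c{\left(4,-1 \right)} o = \left(-1\right) \left(-10\right) = 10$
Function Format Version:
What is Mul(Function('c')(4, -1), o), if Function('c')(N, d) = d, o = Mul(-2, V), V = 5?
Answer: 10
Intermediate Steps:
o = -10 (o = Mul(-2, 5) = -10)
Mul(Function('c')(4, -1), o) = Mul(-1, -10) = 10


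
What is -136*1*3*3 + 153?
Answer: -1071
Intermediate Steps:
-136*1*3*3 + 153 = -408*3 + 153 = -136*9 + 153 = -1224 + 153 = -1071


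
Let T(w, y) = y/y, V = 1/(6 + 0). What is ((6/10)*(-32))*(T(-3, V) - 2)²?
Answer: -96/5 ≈ -19.200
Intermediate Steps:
V = ⅙ (V = 1/6 = ⅙ ≈ 0.16667)
T(w, y) = 1
((6/10)*(-32))*(T(-3, V) - 2)² = ((6/10)*(-32))*(1 - 2)² = ((6*(⅒))*(-32))*(-1)² = ((⅗)*(-32))*1 = -96/5*1 = -96/5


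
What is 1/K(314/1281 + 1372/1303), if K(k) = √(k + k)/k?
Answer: √1808244370191/1669143 ≈ 0.80563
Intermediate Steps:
K(k) = √2/√k (K(k) = √(2*k)/k = (√2*√k)/k = √2/√k)
1/K(314/1281 + 1372/1303) = 1/(√2/√(314/1281 + 1372/1303)) = 1/(√2/√(2166674/1669143)) = 1/(√2*(√3616488740382/2166674)) = 1/(√1808244370191/1083337) = √1808244370191/1669143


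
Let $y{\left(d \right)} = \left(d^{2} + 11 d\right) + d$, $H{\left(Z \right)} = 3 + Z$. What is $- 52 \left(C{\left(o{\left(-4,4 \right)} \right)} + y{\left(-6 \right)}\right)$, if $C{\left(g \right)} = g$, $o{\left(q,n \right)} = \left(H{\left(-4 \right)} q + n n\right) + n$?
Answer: $624$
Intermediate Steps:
$o{\left(q,n \right)} = n + n^{2} - q$ ($o{\left(q,n \right)} = \left(\left(3 - 4\right) q + n n\right) + n = \left(- q + n^{2}\right) + n = \left(n^{2} - q\right) + n = n + n^{2} - q$)
$y{\left(d \right)} = d^{2} + 12 d$
$- 52 \left(C{\left(o{\left(-4,4 \right)} \right)} + y{\left(-6 \right)}\right) = - 52 \left(\left(4 + 4^{2} - -4\right) - 6 \left(12 - 6\right)\right) = - 52 \left(\left(4 + 16 + 4\right) - 36\right) = - 52 \left(24 - 36\right) = \left(-52\right) \left(-12\right) = 624$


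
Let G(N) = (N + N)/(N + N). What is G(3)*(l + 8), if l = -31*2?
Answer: -54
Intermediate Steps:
l = -62
G(N) = 1 (G(N) = (2*N)/((2*N)) = (2*N)*(1/(2*N)) = 1)
G(3)*(l + 8) = 1*(-62 + 8) = 1*(-54) = -54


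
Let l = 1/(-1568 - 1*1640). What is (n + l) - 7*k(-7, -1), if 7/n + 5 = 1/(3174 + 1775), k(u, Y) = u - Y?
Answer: 50355439/1240293 ≈ 40.600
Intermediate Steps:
l = -1/3208 (l = 1/(-1568 - 1640) = 1/(-3208) = -1/3208 ≈ -0.00031172)
n = -34643/24744 (n = 7/(-5 + 1/(3174 + 1775)) = 7/(-5 + 1/4949) = 7/(-24744/4949) = 7*(-4949/24744) = -34643/24744 ≈ -1.4001)
(n + l) - 7*k(-7, -1) = (-34643/24744 - 1/3208) - 7*(-7 - 1*(-1)) = -1736867/1240293 - 7*(-7 + 1) = -1736867/1240293 - 7*(-6) = -1736867/1240293 + 42 = 50355439/1240293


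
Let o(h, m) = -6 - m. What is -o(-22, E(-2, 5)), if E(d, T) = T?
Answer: 11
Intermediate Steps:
-o(-22, E(-2, 5)) = -(-6 - 1*5) = -(-6 - 5) = -1*(-11) = 11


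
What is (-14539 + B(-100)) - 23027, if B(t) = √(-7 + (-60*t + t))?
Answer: -37566 + √5893 ≈ -37489.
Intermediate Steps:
B(t) = √(-7 - 59*t)
(-14539 + B(-100)) - 23027 = (-14539 + √(-7 - 59*(-100))) - 23027 = (-14539 + √(-7 + 5900)) - 23027 = (-14539 + √5893) - 23027 = -37566 + √5893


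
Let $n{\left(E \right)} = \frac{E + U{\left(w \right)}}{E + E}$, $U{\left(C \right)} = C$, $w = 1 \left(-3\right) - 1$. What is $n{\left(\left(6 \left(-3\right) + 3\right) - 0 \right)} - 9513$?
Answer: $- \frac{285371}{30} \approx -9512.4$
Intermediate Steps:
$w = -4$ ($w = -3 - 1 = -4$)
$n{\left(E \right)} = \frac{-4 + E}{2 E}$ ($n{\left(E \right)} = \frac{E - 4}{E + E} = \frac{-4 + E}{2 E}$)
$n{\left(\left(6 \left(-3\right) + 3\right) - 0 \right)} - 9513 = \frac{-4 + \left(\left(6 \left(-3\right) + 3\right) - 0\right)}{2 \left(\left(6 \left(-3\right) + 3\right) - 0\right)} - 9513 = \frac{-4 + \left(\left(-18 + 3\right) + 0\right)}{2 \left(\left(-18 + 3\right) + 0\right)} - 9513 = \frac{-4 + \left(-15 + 0\right)}{2 \left(-15 + 0\right)} - 9513 = \frac{-4 - 15}{2 \left(-15\right)} - 9513 = \frac{1}{2} \left(- \frac{1}{15}\right) \left(-19\right) - 9513 = \frac{19}{30} - 9513 = - \frac{285371}{30}$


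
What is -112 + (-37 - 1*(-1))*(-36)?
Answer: 1184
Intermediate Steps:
-112 + (-37 - 1*(-1))*(-36) = -112 + (-37 + 1)*(-36) = -112 - 36*(-36) = -112 + 1296 = 1184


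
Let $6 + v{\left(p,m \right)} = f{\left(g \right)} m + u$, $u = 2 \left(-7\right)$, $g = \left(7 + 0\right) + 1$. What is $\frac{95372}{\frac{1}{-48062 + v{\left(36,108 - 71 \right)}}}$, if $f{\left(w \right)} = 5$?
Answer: $-4568032684$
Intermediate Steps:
$g = 8$ ($g = 7 + 1 = 8$)
$u = -14$
$v{\left(p,m \right)} = -20 + 5 m$ ($v{\left(p,m \right)} = -6 + \left(5 m - 14\right) = -6 + \left(-14 + 5 m\right) = -20 + 5 m$)
$\frac{95372}{\frac{1}{-48062 + v{\left(36,108 - 71 \right)}}} = \frac{95372}{\frac{1}{-48062 - \left(20 - 5 \left(108 - 71\right)\right)}} = \frac{95372}{\frac{1}{-48062 + \left(-20 + 5 \cdot 37\right)}} = \frac{95372}{\frac{1}{-48062 + \left(-20 + 185\right)}} = \frac{95372}{\frac{1}{-48062 + 165}} = \frac{95372}{\frac{1}{-47897}} = \frac{95372}{- \frac{1}{47897}} = 95372 \left(-47897\right) = -4568032684$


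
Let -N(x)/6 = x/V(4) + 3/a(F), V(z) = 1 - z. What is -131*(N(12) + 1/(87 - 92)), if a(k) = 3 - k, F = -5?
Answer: -56461/20 ≈ -2823.1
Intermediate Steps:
N(x) = -9/4 + 2*x (N(x) = -6*(x/(1 - 1*4) + 3/(3 - 1*(-5))) = -6*(x/(1 - 4) + 3/(3 + 5)) = -6*(x/(-3) + 3/8) = -6*(x*(-1/3) + 3*(1/8)) = -6*(-x/3 + 3/8) = -6*(3/8 - x/3) = -9/4 + 2*x)
-131*(N(12) + 1/(87 - 92)) = -131*((-9/4 + 2*12) + 1/(87 - 92)) = -131*((-9/4 + 24) + 1/(-5)) = -131*(87/4 - 1/5) = -131*431/20 = -56461/20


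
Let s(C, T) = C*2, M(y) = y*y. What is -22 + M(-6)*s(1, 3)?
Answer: 50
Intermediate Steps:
M(y) = y²
s(C, T) = 2*C
-22 + M(-6)*s(1, 3) = -22 + (-6)²*(2*1) = -22 + 36*2 = -22 + 72 = 50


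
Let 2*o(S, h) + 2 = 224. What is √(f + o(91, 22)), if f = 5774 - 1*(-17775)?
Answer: 26*√35 ≈ 153.82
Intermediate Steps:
o(S, h) = 111 (o(S, h) = -1 + (½)*224 = -1 + 112 = 111)
f = 23549 (f = 5774 + 17775 = 23549)
√(f + o(91, 22)) = √(23549 + 111) = √23660 = 26*√35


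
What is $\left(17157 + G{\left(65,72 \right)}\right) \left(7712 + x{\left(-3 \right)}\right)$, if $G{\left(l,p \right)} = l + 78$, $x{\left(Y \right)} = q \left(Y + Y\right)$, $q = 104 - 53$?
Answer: $128123800$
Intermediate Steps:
$q = 51$ ($q = 104 - 53 = 51$)
$x{\left(Y \right)} = 102 Y$ ($x{\left(Y \right)} = 51 \left(Y + Y\right) = 51 \cdot 2 Y = 102 Y$)
$G{\left(l,p \right)} = 78 + l$
$\left(17157 + G{\left(65,72 \right)}\right) \left(7712 + x{\left(-3 \right)}\right) = \left(17157 + \left(78 + 65\right)\right) \left(7712 + 102 \left(-3\right)\right) = \left(17157 + 143\right) \left(7712 - 306\right) = 17300 \cdot 7406 = 128123800$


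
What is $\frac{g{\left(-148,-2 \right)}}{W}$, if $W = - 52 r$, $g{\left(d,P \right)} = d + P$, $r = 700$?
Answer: $\frac{3}{728} \approx 0.0041209$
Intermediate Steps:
$g{\left(d,P \right)} = P + d$
$W = -36400$ ($W = \left(-52\right) 700 = -36400$)
$\frac{g{\left(-148,-2 \right)}}{W} = \frac{-2 - 148}{-36400} = \left(-150\right) \left(- \frac{1}{36400}\right) = \frac{3}{728}$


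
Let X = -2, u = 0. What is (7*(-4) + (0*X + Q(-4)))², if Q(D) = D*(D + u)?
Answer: 144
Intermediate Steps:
Q(D) = D² (Q(D) = D*(D + 0) = D*D = D²)
(7*(-4) + (0*X + Q(-4)))² = (7*(-4) + (0*(-2) + (-4)²))² = (-28 + (0 + 16))² = (-28 + 16)² = (-12)² = 144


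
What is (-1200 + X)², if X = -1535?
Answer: 7480225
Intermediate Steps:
(-1200 + X)² = (-1200 - 1535)² = (-2735)² = 7480225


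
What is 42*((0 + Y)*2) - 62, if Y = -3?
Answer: -314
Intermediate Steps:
42*((0 + Y)*2) - 62 = 42*((0 - 3)*2) - 62 = 42*(-3*2) - 62 = 42*(-6) - 62 = -252 - 62 = -314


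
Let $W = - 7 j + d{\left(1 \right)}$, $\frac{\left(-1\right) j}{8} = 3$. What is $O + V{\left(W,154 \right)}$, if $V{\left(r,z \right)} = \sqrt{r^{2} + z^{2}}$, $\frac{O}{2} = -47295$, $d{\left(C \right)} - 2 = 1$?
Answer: $-94590 + \sqrt{52957} \approx -94360.0$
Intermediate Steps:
$j = -24$ ($j = \left(-8\right) 3 = -24$)
$d{\left(C \right)} = 3$ ($d{\left(C \right)} = 2 + 1 = 3$)
$O = -94590$ ($O = 2 \left(-47295\right) = -94590$)
$W = 171$ ($W = \left(-7\right) \left(-24\right) + 3 = 168 + 3 = 171$)
$O + V{\left(W,154 \right)} = -94590 + \sqrt{171^{2} + 154^{2}} = -94590 + \sqrt{29241 + 23716} = -94590 + \sqrt{52957}$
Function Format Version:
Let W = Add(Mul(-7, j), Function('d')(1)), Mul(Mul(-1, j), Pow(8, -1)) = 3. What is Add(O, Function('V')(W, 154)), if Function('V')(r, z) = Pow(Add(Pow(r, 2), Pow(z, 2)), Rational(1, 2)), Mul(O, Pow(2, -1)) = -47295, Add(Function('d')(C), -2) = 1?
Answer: Add(-94590, Pow(52957, Rational(1, 2))) ≈ -94360.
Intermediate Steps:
j = -24 (j = Mul(-8, 3) = -24)
Function('d')(C) = 3 (Function('d')(C) = Add(2, 1) = 3)
O = -94590 (O = Mul(2, -47295) = -94590)
W = 171 (W = Add(Mul(-7, -24), 3) = Add(168, 3) = 171)
Add(O, Function('V')(W, 154)) = Add(-94590, Pow(Add(Pow(171, 2), Pow(154, 2)), Rational(1, 2))) = Add(-94590, Pow(Add(29241, 23716), Rational(1, 2))) = Add(-94590, Pow(52957, Rational(1, 2)))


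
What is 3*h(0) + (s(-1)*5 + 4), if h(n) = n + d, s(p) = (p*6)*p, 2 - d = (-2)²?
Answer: 28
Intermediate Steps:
d = -2 (d = 2 - 1*(-2)² = 2 - 1*4 = 2 - 4 = -2)
s(p) = 6*p² (s(p) = (6*p)*p = 6*p²)
h(n) = -2 + n (h(n) = n - 2 = -2 + n)
3*h(0) + (s(-1)*5 + 4) = 3*(-2 + 0) + ((6*(-1)²)*5 + 4) = 3*(-2) + ((6*1)*5 + 4) = -6 + (6*5 + 4) = -6 + (30 + 4) = -6 + 34 = 28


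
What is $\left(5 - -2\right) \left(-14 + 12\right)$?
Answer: $-14$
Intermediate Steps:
$\left(5 - -2\right) \left(-14 + 12\right) = \left(5 + 2\right) \left(-2\right) = 7 \left(-2\right) = -14$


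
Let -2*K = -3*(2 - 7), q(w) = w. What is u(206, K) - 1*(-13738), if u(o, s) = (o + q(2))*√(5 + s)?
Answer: 13738 + 104*I*√10 ≈ 13738.0 + 328.88*I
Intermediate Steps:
K = -15/2 (K = -(-3)*(2 - 7)/2 = -(-3)*(-5)/2 = -½*15 = -15/2 ≈ -7.5000)
u(o, s) = √(5 + s)*(2 + o) (u(o, s) = (o + 2)*√(5 + s) = (2 + o)*√(5 + s) = √(5 + s)*(2 + o))
u(206, K) - 1*(-13738) = √(5 - 15/2)*(2 + 206) - 1*(-13738) = √(-5/2)*208 + 13738 = (I*√10/2)*208 + 13738 = 104*I*√10 + 13738 = 13738 + 104*I*√10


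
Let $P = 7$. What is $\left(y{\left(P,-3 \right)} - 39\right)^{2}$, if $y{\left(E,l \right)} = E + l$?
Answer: $1225$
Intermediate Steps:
$\left(y{\left(P,-3 \right)} - 39\right)^{2} = \left(\left(7 - 3\right) - 39\right)^{2} = \left(4 - 39\right)^{2} = \left(-35\right)^{2} = 1225$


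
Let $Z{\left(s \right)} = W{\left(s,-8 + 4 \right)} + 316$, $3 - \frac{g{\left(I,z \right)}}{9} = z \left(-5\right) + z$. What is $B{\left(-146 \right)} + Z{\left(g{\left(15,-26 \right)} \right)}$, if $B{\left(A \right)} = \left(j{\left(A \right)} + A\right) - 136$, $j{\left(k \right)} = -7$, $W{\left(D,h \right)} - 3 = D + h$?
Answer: $-883$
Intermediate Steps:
$W{\left(D,h \right)} = 3 + D + h$ ($W{\left(D,h \right)} = 3 + \left(D + h\right) = 3 + D + h$)
$g{\left(I,z \right)} = 27 + 36 z$ ($g{\left(I,z \right)} = 27 - 9 \left(z \left(-5\right) + z\right) = 27 - 9 \left(- 5 z + z\right) = 27 - 9 \left(- 4 z\right) = 27 + 36 z$)
$B{\left(A \right)} = -143 + A$ ($B{\left(A \right)} = \left(-7 + A\right) - 136 = -143 + A$)
$Z{\left(s \right)} = 315 + s$ ($Z{\left(s \right)} = \left(3 + s + \left(-8 + 4\right)\right) + 316 = \left(3 + s - 4\right) + 316 = \left(-1 + s\right) + 316 = 315 + s$)
$B{\left(-146 \right)} + Z{\left(g{\left(15,-26 \right)} \right)} = \left(-143 - 146\right) + \left(315 + \left(27 + 36 \left(-26\right)\right)\right) = -289 + \left(315 + \left(27 - 936\right)\right) = -289 + \left(315 - 909\right) = -289 - 594 = -883$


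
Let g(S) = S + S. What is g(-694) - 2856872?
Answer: -2858260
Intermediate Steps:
g(S) = 2*S
g(-694) - 2856872 = 2*(-694) - 2856872 = -1388 - 2856872 = -2858260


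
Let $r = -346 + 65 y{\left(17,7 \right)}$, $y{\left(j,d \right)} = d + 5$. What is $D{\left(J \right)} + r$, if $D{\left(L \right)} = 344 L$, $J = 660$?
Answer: $227474$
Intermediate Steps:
$y{\left(j,d \right)} = 5 + d$
$r = 434$ ($r = -346 + 65 \left(5 + 7\right) = -346 + 65 \cdot 12 = -346 + 780 = 434$)
$D{\left(J \right)} + r = 344 \cdot 660 + 434 = 227040 + 434 = 227474$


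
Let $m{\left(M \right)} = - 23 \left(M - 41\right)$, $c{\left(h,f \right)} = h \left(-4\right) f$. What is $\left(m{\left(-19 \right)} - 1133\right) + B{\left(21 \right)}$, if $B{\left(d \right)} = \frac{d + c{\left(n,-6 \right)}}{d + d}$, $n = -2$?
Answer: $\frac{3449}{14} \approx 246.36$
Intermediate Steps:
$c{\left(h,f \right)} = - 4 f h$ ($c{\left(h,f \right)} = - 4 h f = - 4 f h$)
$m{\left(M \right)} = 943 - 23 M$ ($m{\left(M \right)} = - 23 \left(-41 + M\right) = 943 - 23 M$)
$B{\left(d \right)} = \frac{-48 + d}{2 d}$ ($B{\left(d \right)} = \frac{d - \left(-24\right) \left(-2\right)}{d + d} = \frac{d - 48}{2 d} = \left(-48 + d\right) \frac{1}{2 d} = \frac{-48 + d}{2 d}$)
$\left(m{\left(-19 \right)} - 1133\right) + B{\left(21 \right)} = \left(\left(943 - -437\right) - 1133\right) + \frac{-48 + 21}{2 \cdot 21} = \left(\left(943 + 437\right) - 1133\right) + \frac{1}{2} \cdot \frac{1}{21} \left(-27\right) = \left(1380 - 1133\right) - \frac{9}{14} = 247 - \frac{9}{14} = \frac{3449}{14}$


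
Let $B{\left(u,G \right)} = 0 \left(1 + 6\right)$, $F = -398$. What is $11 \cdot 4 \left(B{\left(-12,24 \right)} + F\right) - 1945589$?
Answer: $-1963101$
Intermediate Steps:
$B{\left(u,G \right)} = 0$ ($B{\left(u,G \right)} = 0 \cdot 7 = 0$)
$11 \cdot 4 \left(B{\left(-12,24 \right)} + F\right) - 1945589 = 11 \cdot 4 \left(0 - 398\right) - 1945589 = 44 \left(-398\right) - 1945589 = -17512 - 1945589 = -1963101$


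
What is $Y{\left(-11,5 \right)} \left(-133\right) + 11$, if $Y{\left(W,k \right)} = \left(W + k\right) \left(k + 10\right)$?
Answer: $11981$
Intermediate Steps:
$Y{\left(W,k \right)} = \left(10 + k\right) \left(W + k\right)$ ($Y{\left(W,k \right)} = \left(W + k\right) \left(10 + k\right) = \left(10 + k\right) \left(W + k\right)$)
$Y{\left(-11,5 \right)} \left(-133\right) + 11 = \left(5^{2} + 10 \left(-11\right) + 10 \cdot 5 - 55\right) \left(-133\right) + 11 = \left(25 - 110 + 50 - 55\right) \left(-133\right) + 11 = \left(-90\right) \left(-133\right) + 11 = 11970 + 11 = 11981$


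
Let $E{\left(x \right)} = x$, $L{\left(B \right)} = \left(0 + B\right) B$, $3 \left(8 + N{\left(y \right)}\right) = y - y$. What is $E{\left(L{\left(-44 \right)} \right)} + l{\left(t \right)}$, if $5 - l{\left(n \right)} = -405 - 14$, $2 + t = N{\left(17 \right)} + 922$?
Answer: $2360$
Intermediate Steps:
$N{\left(y \right)} = -8$ ($N{\left(y \right)} = -8 + \frac{y - y}{3} = -8 + \frac{1}{3} \cdot 0 = -8 + 0 = -8$)
$t = 912$ ($t = -2 + \left(-8 + 922\right) = -2 + 914 = 912$)
$L{\left(B \right)} = B^{2}$ ($L{\left(B \right)} = B B = B^{2}$)
$l{\left(n \right)} = 424$ ($l{\left(n \right)} = 5 - \left(-405 - 14\right) = 5 - -419 = 5 + 419 = 424$)
$E{\left(L{\left(-44 \right)} \right)} + l{\left(t \right)} = \left(-44\right)^{2} + 424 = 1936 + 424 = 2360$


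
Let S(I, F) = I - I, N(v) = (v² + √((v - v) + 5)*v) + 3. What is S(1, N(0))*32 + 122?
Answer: 122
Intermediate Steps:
N(v) = 3 + v² + v*√5 (N(v) = (v² + √(0 + 5)*v) + 3 = (v² + √5*v) + 3 = (v² + v*√5) + 3 = 3 + v² + v*√5)
S(I, F) = 0
S(1, N(0))*32 + 122 = 0*32 + 122 = 0 + 122 = 122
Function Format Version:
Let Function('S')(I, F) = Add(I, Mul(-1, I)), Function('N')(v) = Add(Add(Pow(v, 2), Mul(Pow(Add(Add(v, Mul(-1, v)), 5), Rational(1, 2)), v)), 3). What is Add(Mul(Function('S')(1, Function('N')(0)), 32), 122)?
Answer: 122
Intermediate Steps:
Function('N')(v) = Add(3, Pow(v, 2), Mul(v, Pow(5, Rational(1, 2)))) (Function('N')(v) = Add(Add(Pow(v, 2), Mul(Pow(Add(0, 5), Rational(1, 2)), v)), 3) = Add(Add(Pow(v, 2), Mul(Pow(5, Rational(1, 2)), v)), 3) = Add(Add(Pow(v, 2), Mul(v, Pow(5, Rational(1, 2)))), 3) = Add(3, Pow(v, 2), Mul(v, Pow(5, Rational(1, 2)))))
Function('S')(I, F) = 0
Add(Mul(Function('S')(1, Function('N')(0)), 32), 122) = Add(Mul(0, 32), 122) = Add(0, 122) = 122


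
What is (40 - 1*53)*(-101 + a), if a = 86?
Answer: 195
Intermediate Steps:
(40 - 1*53)*(-101 + a) = (40 - 1*53)*(-101 + 86) = (40 - 53)*(-15) = -13*(-15) = 195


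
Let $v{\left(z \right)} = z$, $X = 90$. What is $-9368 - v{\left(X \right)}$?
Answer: $-9458$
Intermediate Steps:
$-9368 - v{\left(X \right)} = -9368 - 90 = -9458$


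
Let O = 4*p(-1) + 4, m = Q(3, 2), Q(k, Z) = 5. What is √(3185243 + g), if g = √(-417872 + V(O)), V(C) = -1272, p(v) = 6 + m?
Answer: √(3185243 + 22*I*√866) ≈ 1784.7 + 0.18*I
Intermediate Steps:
m = 5
p(v) = 11 (p(v) = 6 + 5 = 11)
O = 48 (O = 4*11 + 4 = 44 + 4 = 48)
g = 22*I*√866 (g = √(-417872 - 1272) = √(-419144) = 22*I*√866 ≈ 647.41*I)
√(3185243 + g) = √(3185243 + 22*I*√866)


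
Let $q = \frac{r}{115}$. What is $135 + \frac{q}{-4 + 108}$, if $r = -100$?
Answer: $\frac{80725}{598} \approx 134.99$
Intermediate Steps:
$q = - \frac{20}{23}$ ($q = - \frac{100}{115} = \left(-100\right) \frac{1}{115} = - \frac{20}{23} \approx -0.86957$)
$135 + \frac{q}{-4 + 108} = 135 + \frac{1}{-4 + 108} \left(- \frac{20}{23}\right) = 135 + \frac{1}{104} \left(- \frac{20}{23}\right) = 135 - \frac{5}{598} = \frac{80725}{598}$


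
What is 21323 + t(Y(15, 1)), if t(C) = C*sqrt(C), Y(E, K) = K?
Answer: 21324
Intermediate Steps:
t(C) = C**(3/2)
21323 + t(Y(15, 1)) = 21323 + 1**(3/2) = 21323 + 1 = 21324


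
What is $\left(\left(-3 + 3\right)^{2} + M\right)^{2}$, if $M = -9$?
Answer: $81$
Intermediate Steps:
$\left(\left(-3 + 3\right)^{2} + M\right)^{2} = \left(\left(-3 + 3\right)^{2} - 9\right)^{2} = \left(0^{2} - 9\right)^{2} = \left(0 - 9\right)^{2} = \left(-9\right)^{2} = 81$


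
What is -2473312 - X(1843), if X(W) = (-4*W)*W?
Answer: 11113284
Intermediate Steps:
X(W) = -4*W**2
-2473312 - X(1843) = -2473312 - (-4)*1843**2 = -2473312 - (-4)*3396649 = -2473312 - 1*(-13586596) = -2473312 + 13586596 = 11113284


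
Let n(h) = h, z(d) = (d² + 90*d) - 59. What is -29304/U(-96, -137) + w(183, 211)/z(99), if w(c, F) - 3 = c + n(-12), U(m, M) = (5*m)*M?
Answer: -5574333/12776620 ≈ -0.43629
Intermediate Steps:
z(d) = -59 + d² + 90*d
U(m, M) = 5*M*m
w(c, F) = -9 + c (w(c, F) = 3 + (c - 12) = 3 + (-12 + c) = -9 + c)
-29304/U(-96, -137) + w(183, 211)/z(99) = -29304/(5*(-137)*(-96)) + (-9 + 183)/(-59 + 99² + 90*99) = -29304/65760 + 174/(-59 + 9801 + 8910) = -29304*1/65760 + 174/18652 = -1221/2740 + 174*(1/18652) = -1221/2740 + 87/9326 = -5574333/12776620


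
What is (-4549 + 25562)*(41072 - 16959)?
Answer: 506686469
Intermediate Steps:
(-4549 + 25562)*(41072 - 16959) = 21013*24113 = 506686469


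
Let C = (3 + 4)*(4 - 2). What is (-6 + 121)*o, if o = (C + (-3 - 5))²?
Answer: 4140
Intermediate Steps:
C = 14 (C = 7*2 = 14)
o = 36 (o = (14 + (-3 - 5))² = (14 - 8)² = 6² = 36)
(-6 + 121)*o = (-6 + 121)*36 = 115*36 = 4140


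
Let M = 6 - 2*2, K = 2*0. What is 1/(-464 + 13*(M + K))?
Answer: -1/438 ≈ -0.0022831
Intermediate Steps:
K = 0
M = 2 (M = 6 - 4 = 2)
1/(-464 + 13*(M + K)) = 1/(-464 + 13*(2 + 0)) = 1/(-464 + 13*2) = 1/(-464 + 26) = 1/(-438) = -1/438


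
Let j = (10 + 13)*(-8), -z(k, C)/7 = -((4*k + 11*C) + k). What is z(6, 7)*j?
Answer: -137816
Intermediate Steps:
z(k, C) = 35*k + 77*C (z(k, C) = -(-7)*((4*k + 11*C) + k) = -(-7)*(5*k + 11*C) = -7*(-11*C - 5*k) = 35*k + 77*C)
j = -184 (j = 23*(-8) = -184)
z(6, 7)*j = (35*6 + 77*7)*(-184) = (210 + 539)*(-184) = 749*(-184) = -137816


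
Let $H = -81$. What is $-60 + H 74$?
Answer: $-6054$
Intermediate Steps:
$-60 + H 74 = -60 - 5994 = -6054$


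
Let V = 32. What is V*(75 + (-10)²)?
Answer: 5600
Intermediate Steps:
V*(75 + (-10)²) = 32*(75 + (-10)²) = 32*(75 + 100) = 32*175 = 5600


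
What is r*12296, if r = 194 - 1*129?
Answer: 799240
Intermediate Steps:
r = 65 (r = 194 - 129 = 65)
r*12296 = 65*12296 = 799240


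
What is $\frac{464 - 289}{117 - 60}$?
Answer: $\frac{175}{57} \approx 3.0702$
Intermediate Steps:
$\frac{464 - 289}{117 - 60} = \frac{175}{117 - 60} = \frac{175}{57}$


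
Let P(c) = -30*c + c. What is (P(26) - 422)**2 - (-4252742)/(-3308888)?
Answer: 2288054218973/1654444 ≈ 1.3830e+6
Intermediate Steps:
P(c) = -29*c
(P(26) - 422)**2 - (-4252742)/(-3308888) = (-29*26 - 422)**2 - (-4252742)/(-3308888) = (-754 - 422)**2 - (-4252742)*(-1)/3308888 = (-1176)**2 - 1*2126371/1654444 = 1382976 - 2126371/1654444 = 2288054218973/1654444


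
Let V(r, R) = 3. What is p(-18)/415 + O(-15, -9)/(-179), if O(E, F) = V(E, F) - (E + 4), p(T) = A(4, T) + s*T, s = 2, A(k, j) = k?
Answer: -11538/74285 ≈ -0.15532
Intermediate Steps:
p(T) = 4 + 2*T
O(E, F) = -1 - E (O(E, F) = 3 - (E + 4) = 3 - (4 + E) = 3 + (-4 - E) = -1 - E)
p(-18)/415 + O(-15, -9)/(-179) = (4 + 2*(-18))/415 + (-1 - 1*(-15))/(-179) = (4 - 36)*(1/415) + (-1 + 15)*(-1/179) = -32*1/415 + 14*(-1/179) = -32/415 - 14/179 = -11538/74285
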